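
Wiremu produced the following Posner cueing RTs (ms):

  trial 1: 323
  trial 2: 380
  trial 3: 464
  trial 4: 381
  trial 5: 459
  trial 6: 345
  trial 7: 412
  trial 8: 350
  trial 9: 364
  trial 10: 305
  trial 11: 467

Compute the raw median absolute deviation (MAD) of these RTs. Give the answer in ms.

35 ms

Sorted: 305, 323, 345, 350, 364, 380, 381, 412, 459, 464, 467 → median = 380
|x − 380|: 57, 0, 84, 1, 79, 35, 32, 30, 16, 75, 87
Sorted deviations: 0, 1, 16, 30, 32, 35, 57, 75, 79, 84, 87 → MAD = 35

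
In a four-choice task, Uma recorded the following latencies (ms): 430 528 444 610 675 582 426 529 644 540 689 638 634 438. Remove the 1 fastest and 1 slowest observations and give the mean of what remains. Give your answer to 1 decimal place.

557.7 ms

Sorted: 426, 430, 438, 444, 528, 529, 540, 582, 610, 634, 638, 644, 675, 689
Drop lowest 1 (426) and highest 1 (689)
Remaining (n=12): Σ = 6692, mean = 6692/12 = 557.667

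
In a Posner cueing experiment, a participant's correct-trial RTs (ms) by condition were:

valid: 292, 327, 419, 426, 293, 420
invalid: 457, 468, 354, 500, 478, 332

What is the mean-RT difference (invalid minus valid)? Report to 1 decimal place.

68.7 ms

M(valid) = 2177/6 = 362.833
M(invalid) = 2589/6 = 431.500
Difference = 431.500 − 362.833 = 68.667 ms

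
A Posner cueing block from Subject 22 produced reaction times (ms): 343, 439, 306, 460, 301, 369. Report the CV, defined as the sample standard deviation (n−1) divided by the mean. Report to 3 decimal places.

0.181

n = 6, Σ = 2218, M = 369.6667
Σ(x−M)² = 22447.333; s = √(22447.333/5) = 67.0035
CV = 67.0035 / 369.6667 = 0.18125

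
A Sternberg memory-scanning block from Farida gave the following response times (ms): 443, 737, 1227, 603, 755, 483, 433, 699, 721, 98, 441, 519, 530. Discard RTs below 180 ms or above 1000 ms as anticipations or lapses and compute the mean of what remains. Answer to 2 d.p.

Excluded: 98, 1227
Retained (n=11): Σ = 6364
Mean = 6364/11 = 578.5455

578.55 ms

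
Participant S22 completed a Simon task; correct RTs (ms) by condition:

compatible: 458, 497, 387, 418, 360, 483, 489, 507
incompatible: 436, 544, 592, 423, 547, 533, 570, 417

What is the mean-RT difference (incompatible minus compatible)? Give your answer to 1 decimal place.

57.9 ms

M(compatible) = 3599/8 = 449.875
M(incompatible) = 4062/8 = 507.750
Difference = 507.750 − 449.875 = 57.875 ms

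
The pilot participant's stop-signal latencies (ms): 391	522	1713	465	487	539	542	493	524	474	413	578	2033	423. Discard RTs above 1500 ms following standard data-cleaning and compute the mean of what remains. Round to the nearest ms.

Excluded: 1713, 2033
Retained (n=12): Σ = 5851
Mean = 5851/12 = 487.5833

488 ms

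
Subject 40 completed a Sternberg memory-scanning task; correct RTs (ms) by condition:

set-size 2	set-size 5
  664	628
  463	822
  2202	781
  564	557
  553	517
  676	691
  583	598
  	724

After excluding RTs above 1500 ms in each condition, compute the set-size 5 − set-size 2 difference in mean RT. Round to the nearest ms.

81 ms

set-size 2: exclude 2202
M(set-size 2) = 3503/6 = 583.833
M(set-size 5) = 5318/8 = 664.750
Difference = 664.750 − 583.833 = 80.917 ms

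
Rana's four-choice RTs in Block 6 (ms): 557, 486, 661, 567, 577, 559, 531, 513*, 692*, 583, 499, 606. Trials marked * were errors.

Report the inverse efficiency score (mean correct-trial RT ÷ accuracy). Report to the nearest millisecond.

675 ms

Correct trials (n=10): 557, 486, 661, 567, 577, 559, 531, 583, 499, 606
Mean correct RT = 5626/10 = 562.6000 ms
Proportion correct = 10/12
IES = 562.6000 / (10/12) = 675.120 ms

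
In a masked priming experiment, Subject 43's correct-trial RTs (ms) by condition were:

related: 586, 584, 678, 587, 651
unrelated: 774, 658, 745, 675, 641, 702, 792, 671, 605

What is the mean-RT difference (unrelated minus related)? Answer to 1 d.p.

78.7 ms

M(related) = 3086/5 = 617.200
M(unrelated) = 6263/9 = 695.889
Difference = 695.889 − 617.200 = 78.689 ms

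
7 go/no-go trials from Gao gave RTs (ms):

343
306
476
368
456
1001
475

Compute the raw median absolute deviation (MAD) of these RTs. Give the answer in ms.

88 ms

Sorted: 306, 343, 368, 456, 475, 476, 1001 → median = 456
|x − 456|: 113, 150, 20, 88, 0, 545, 19
Sorted deviations: 0, 19, 20, 88, 113, 150, 545 → MAD = 88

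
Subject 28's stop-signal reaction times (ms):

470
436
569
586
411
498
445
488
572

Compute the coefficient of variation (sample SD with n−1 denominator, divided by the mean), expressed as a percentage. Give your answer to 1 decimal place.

n = 9, Σ = 4475, M = 497.2222
Σ(x−M)² = 33361.556; s = √(33361.556/8) = 64.5770
CV = 64.5770 / 497.2222 = 0.12988 = 12.988%

13.0%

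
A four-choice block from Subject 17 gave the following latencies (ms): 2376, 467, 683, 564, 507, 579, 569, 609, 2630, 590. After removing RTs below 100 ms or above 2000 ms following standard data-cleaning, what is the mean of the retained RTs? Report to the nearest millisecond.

Excluded: 2376, 2630
Retained (n=8): Σ = 4568
Mean = 4568/8 = 571.0000

571 ms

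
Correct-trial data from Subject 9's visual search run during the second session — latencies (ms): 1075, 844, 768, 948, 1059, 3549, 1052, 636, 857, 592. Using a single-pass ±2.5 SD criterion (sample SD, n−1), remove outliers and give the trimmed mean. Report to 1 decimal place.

n = 10, ΣRT = 11380, M = 1138.000
Σ(x−M)² = 6719044.00; s = √(6719044.00/9) = 864.037
Cutoffs: 1138.000 ± 2.5·864.037 → [-1022.1, 3298.1]
Outside: 3549 → excluded.
Retained (n=9): Σ = 7831, mean = 7831/9 = 870.111

870.1 ms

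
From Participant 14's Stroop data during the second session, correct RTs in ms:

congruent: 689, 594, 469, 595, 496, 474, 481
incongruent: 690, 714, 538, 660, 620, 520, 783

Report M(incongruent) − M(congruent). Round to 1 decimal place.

M(congruent) = 3798/7 = 542.571
M(incongruent) = 4525/7 = 646.429
Difference = 646.429 − 542.571 = 103.857 ms

103.9 ms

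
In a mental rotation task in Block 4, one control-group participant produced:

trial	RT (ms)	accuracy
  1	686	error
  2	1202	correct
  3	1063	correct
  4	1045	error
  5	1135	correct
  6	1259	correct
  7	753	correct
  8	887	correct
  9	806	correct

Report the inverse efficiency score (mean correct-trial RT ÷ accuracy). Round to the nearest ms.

Correct trials (n=7): 1202, 1063, 1135, 1259, 753, 887, 806
Mean correct RT = 7105/7 = 1015.0000 ms
Proportion correct = 7/9
IES = 1015.0000 / (7/9) = 1305.000 ms

1305 ms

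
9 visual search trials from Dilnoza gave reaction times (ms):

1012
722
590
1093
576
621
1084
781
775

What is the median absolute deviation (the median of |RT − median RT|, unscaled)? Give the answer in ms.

185 ms

Sorted: 576, 590, 621, 722, 775, 781, 1012, 1084, 1093 → median = 775
|x − 775|: 237, 53, 185, 318, 199, 154, 309, 6, 0
Sorted deviations: 0, 6, 53, 154, 185, 199, 237, 309, 318 → MAD = 185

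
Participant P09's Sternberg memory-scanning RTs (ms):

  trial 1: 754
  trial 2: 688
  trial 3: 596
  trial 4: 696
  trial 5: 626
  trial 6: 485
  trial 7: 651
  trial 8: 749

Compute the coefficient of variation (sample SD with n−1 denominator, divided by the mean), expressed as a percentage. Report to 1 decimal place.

n = 8, Σ = 5245, M = 655.6250
Σ(x−M)² = 54641.875; s = √(54641.875/7) = 88.3515
CV = 88.3515 / 655.6250 = 0.13476 = 13.476%

13.5%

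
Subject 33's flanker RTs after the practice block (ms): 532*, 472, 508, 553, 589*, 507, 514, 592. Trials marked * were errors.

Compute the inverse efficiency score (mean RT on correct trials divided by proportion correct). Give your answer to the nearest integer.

699 ms

Correct trials (n=6): 472, 508, 553, 507, 514, 592
Mean correct RT = 3146/6 = 524.3333 ms
Proportion correct = 6/8
IES = 524.3333 / (6/8) = 699.111 ms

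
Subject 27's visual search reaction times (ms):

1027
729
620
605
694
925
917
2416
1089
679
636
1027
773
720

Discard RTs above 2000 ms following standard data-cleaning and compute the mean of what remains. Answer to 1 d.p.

803.2 ms

Excluded: 2416
Retained (n=13): Σ = 10441
Mean = 10441/13 = 803.1538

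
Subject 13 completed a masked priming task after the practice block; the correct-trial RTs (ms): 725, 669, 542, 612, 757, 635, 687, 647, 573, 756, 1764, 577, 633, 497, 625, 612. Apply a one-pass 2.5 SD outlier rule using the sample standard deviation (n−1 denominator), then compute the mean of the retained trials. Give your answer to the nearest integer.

636 ms

n = 16, ΣRT = 11311, M = 706.938
Σ(x−M)² = 1269532.94; s = √(1269532.94/15) = 290.922
Cutoffs: 706.938 ± 2.5·290.922 → [-20.4, 1434.2]
Outside: 1764 → excluded.
Retained (n=15): Σ = 9547, mean = 9547/15 = 636.467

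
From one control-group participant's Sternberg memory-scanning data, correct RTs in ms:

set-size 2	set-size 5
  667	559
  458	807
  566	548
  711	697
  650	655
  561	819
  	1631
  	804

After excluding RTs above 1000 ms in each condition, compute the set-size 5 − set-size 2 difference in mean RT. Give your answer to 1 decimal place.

96.3 ms

set-size 5: exclude 1631
M(set-size 2) = 3613/6 = 602.167
M(set-size 5) = 4889/7 = 698.429
Difference = 698.429 − 602.167 = 96.262 ms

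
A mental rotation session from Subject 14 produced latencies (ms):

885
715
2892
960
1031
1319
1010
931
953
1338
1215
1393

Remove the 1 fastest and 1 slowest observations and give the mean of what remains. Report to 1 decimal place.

1103.5 ms

Sorted: 715, 885, 931, 953, 960, 1010, 1031, 1215, 1319, 1338, 1393, 2892
Drop lowest 1 (715) and highest 1 (2892)
Remaining (n=10): Σ = 11035, mean = 11035/10 = 1103.500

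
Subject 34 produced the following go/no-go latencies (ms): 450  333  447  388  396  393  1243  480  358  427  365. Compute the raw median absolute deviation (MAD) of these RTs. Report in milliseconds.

38 ms

Sorted: 333, 358, 365, 388, 393, 396, 427, 447, 450, 480, 1243 → median = 396
|x − 396|: 54, 63, 51, 8, 0, 3, 847, 84, 38, 31, 31
Sorted deviations: 0, 3, 8, 31, 31, 38, 51, 54, 63, 84, 847 → MAD = 38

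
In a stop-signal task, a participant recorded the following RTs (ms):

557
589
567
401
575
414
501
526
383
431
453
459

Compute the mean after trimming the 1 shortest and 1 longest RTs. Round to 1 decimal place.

Sorted: 383, 401, 414, 431, 453, 459, 501, 526, 557, 567, 575, 589
Drop lowest 1 (383) and highest 1 (589)
Remaining (n=10): Σ = 4884, mean = 4884/10 = 488.400

488.4 ms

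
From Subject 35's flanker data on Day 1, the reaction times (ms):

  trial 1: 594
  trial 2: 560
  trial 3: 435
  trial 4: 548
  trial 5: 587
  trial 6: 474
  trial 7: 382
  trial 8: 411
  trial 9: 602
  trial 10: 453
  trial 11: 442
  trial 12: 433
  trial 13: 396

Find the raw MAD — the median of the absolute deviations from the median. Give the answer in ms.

57 ms

Sorted: 382, 396, 411, 433, 435, 442, 453, 474, 548, 560, 587, 594, 602 → median = 453
|x − 453|: 141, 107, 18, 95, 134, 21, 71, 42, 149, 0, 11, 20, 57
Sorted deviations: 0, 11, 18, 20, 21, 42, 57, 71, 95, 107, 134, 141, 149 → MAD = 57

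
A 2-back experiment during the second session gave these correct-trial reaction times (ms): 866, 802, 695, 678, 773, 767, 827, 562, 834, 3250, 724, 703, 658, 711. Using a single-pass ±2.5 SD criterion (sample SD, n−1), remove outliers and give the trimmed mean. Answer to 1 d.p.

n = 14, ΣRT = 12850, M = 917.857
Σ(x−M)² = 5941921.71; s = √(5941921.71/13) = 676.070
Cutoffs: 917.857 ± 2.5·676.070 → [-772.3, 2608.0]
Outside: 3250 → excluded.
Retained (n=13): Σ = 9600, mean = 9600/13 = 738.462

738.5 ms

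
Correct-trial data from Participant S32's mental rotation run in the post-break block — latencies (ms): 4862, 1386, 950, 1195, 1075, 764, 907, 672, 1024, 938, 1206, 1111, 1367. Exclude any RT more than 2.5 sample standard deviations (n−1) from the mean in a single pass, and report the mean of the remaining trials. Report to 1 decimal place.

n = 13, ΣRT = 17457, M = 1342.846
Σ(x−M)² = 13947919.69; s = √(13947919.69/12) = 1078.113
Cutoffs: 1342.846 ± 2.5·1078.113 → [-1352.4, 4038.1]
Outside: 4862 → excluded.
Retained (n=12): Σ = 12595, mean = 12595/12 = 1049.583

1049.6 ms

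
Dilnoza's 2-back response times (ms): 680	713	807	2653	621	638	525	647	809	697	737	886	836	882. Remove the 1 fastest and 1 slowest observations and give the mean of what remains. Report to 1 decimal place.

746.1 ms

Sorted: 525, 621, 638, 647, 680, 697, 713, 737, 807, 809, 836, 882, 886, 2653
Drop lowest 1 (525) and highest 1 (2653)
Remaining (n=12): Σ = 8953, mean = 8953/12 = 746.083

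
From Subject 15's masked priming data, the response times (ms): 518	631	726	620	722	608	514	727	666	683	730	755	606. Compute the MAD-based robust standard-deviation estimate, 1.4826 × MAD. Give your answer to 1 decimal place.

89.0 ms

Sorted: 514, 518, 606, 608, 620, 631, 666, 683, 722, 726, 727, 730, 755 → median = 666
|x − 666| sorted: 0, 17, 35, 46, 56, 58, 60, 60, 61, 64, 89, 148, 152 → MAD = 60
Robust SD ≈ 1.4826 × 60 = 88.956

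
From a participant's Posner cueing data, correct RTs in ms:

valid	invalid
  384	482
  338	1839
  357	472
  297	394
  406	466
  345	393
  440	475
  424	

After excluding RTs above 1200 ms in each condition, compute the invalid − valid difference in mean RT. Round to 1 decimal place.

invalid: exclude 1839
M(valid) = 2991/8 = 373.875
M(invalid) = 2682/6 = 447.000
Difference = 447.000 − 373.875 = 73.125 ms

73.1 ms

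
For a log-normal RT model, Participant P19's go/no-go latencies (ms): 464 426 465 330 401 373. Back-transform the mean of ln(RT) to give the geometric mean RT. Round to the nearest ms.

407 ms

ln(RT): 6.1399, 6.0544, 6.1420, 5.7991, 5.9940, 5.9216
Mean ln(RT) = 36.0510/6 = 6.00850
Geometric mean = exp(6.00850) = 406.87 ms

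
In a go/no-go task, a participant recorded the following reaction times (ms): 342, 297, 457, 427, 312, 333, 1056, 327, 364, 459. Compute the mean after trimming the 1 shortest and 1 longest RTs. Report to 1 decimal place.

Sorted: 297, 312, 327, 333, 342, 364, 427, 457, 459, 1056
Drop lowest 1 (297) and highest 1 (1056)
Remaining (n=8): Σ = 3021, mean = 3021/8 = 377.625

377.6 ms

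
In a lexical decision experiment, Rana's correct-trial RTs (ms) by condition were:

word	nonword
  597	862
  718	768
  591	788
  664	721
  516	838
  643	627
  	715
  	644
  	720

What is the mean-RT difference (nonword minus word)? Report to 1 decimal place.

M(word) = 3729/6 = 621.500
M(nonword) = 6683/9 = 742.556
Difference = 742.556 − 621.500 = 121.056 ms

121.1 ms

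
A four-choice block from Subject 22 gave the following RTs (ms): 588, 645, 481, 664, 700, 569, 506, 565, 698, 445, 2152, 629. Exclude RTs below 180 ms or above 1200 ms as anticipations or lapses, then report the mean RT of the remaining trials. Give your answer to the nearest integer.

590 ms

Excluded: 2152
Retained (n=11): Σ = 6490
Mean = 6490/11 = 590.0000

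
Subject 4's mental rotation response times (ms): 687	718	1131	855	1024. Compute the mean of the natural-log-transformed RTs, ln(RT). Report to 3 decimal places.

6.764

ln(RT): 6.5323, 6.5765, 7.0309, 6.7511, 6.9315
Σ ln(RT) = 33.8222
Mean = 33.8222/5 = 6.76445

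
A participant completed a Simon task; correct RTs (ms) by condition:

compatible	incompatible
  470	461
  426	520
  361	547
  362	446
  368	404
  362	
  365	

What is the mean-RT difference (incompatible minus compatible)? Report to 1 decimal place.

87.9 ms

M(compatible) = 2714/7 = 387.714
M(incompatible) = 2378/5 = 475.600
Difference = 475.600 − 387.714 = 87.886 ms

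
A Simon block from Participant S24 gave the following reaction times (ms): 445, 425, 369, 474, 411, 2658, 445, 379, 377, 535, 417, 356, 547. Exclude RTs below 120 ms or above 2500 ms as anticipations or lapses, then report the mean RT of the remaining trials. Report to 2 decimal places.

Excluded: 2658
Retained (n=12): Σ = 5180
Mean = 5180/12 = 431.6667

431.67 ms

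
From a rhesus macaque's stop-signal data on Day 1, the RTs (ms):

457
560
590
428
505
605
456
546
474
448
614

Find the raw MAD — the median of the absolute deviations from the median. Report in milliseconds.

Sorted: 428, 448, 456, 457, 474, 505, 546, 560, 590, 605, 614 → median = 505
|x − 505|: 48, 55, 85, 77, 0, 100, 49, 41, 31, 57, 109
Sorted deviations: 0, 31, 41, 48, 49, 55, 57, 77, 85, 100, 109 → MAD = 55

55 ms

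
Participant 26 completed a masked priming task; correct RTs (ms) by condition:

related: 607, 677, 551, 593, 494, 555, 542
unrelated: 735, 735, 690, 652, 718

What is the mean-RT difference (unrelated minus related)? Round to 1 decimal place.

131.9 ms

M(related) = 4019/7 = 574.143
M(unrelated) = 3530/5 = 706.000
Difference = 706.000 − 574.143 = 131.857 ms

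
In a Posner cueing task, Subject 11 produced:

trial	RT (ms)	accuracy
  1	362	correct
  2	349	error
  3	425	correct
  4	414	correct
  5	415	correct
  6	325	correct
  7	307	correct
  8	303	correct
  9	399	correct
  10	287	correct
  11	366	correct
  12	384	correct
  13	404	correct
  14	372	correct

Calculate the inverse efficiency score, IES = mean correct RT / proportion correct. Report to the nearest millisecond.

395 ms

Correct trials (n=13): 362, 425, 414, 415, 325, 307, 303, 399, 287, 366, 384, 404, 372
Mean correct RT = 4763/13 = 366.3846 ms
Proportion correct = 13/14
IES = 366.3846 / (13/14) = 394.568 ms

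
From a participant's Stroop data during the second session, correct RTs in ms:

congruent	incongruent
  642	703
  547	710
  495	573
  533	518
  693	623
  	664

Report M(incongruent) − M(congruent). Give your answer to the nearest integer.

M(congruent) = 2910/5 = 582.000
M(incongruent) = 3791/6 = 631.833
Difference = 631.833 − 582.000 = 49.833 ms

50 ms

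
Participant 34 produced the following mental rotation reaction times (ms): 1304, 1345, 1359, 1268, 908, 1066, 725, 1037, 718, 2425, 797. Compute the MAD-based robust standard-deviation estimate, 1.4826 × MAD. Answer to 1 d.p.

Sorted: 718, 725, 797, 908, 1037, 1066, 1268, 1304, 1345, 1359, 2425 → median = 1066
|x − 1066| sorted: 0, 29, 158, 202, 238, 269, 279, 293, 341, 348, 1359 → MAD = 269
Robust SD ≈ 1.4826 × 269 = 398.819

398.8 ms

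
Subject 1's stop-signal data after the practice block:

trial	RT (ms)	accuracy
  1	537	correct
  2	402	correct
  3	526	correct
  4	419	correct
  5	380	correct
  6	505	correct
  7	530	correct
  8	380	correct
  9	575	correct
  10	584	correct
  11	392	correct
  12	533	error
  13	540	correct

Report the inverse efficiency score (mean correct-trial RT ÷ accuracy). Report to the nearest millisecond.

Correct trials (n=12): 537, 402, 526, 419, 380, 505, 530, 380, 575, 584, 392, 540
Mean correct RT = 5770/12 = 480.8333 ms
Proportion correct = 12/13
IES = 480.8333 / (12/13) = 520.903 ms

521 ms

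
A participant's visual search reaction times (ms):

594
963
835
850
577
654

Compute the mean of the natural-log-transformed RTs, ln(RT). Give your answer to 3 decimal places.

ln(RT): 6.3869, 6.8701, 6.7274, 6.7452, 6.3578, 6.4831
Σ ln(RT) = 39.5706
Mean = 39.5706/6 = 6.59509

6.595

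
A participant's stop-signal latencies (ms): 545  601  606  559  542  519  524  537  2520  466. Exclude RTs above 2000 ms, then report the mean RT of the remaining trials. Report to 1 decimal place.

544.3 ms

Excluded: 2520
Retained (n=9): Σ = 4899
Mean = 4899/9 = 544.3333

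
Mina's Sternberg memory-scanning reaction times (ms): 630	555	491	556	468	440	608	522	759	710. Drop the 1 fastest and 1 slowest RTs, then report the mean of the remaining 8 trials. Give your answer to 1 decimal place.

Sorted: 440, 468, 491, 522, 555, 556, 608, 630, 710, 759
Drop lowest 1 (440) and highest 1 (759)
Remaining (n=8): Σ = 4540, mean = 4540/8 = 567.500

567.5 ms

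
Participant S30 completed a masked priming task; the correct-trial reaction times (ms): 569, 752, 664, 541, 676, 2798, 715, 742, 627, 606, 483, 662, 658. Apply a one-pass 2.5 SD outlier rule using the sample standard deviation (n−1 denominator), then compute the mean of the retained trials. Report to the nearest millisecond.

n = 13, ΣRT = 10493, M = 807.154
Σ(x−M)² = 4365807.69; s = √(4365807.69/12) = 603.173
Cutoffs: 807.154 ± 2.5·603.173 → [-700.8, 2315.1]
Outside: 2798 → excluded.
Retained (n=12): Σ = 7695, mean = 7695/12 = 641.250

641 ms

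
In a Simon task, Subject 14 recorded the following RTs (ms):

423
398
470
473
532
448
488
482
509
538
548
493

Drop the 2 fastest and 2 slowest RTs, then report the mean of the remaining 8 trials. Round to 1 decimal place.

Sorted: 398, 423, 448, 470, 473, 482, 488, 493, 509, 532, 538, 548
Drop lowest 2 (398, 423) and highest 2 (538, 548)
Remaining (n=8): Σ = 3895, mean = 3895/8 = 486.875

486.9 ms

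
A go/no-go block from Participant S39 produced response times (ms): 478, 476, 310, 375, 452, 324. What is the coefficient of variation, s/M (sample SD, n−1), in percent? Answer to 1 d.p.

n = 6, Σ = 2415, M = 402.5000
Σ(x−M)² = 29027.500; s = √(29027.500/5) = 76.1938
CV = 76.1938 / 402.5000 = 0.18930 = 18.930%

18.9%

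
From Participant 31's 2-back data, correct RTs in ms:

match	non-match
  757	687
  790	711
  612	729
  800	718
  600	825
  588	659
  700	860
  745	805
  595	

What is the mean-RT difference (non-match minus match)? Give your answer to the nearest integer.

62 ms

M(match) = 6187/9 = 687.444
M(non-match) = 5994/8 = 749.250
Difference = 749.250 − 687.444 = 61.806 ms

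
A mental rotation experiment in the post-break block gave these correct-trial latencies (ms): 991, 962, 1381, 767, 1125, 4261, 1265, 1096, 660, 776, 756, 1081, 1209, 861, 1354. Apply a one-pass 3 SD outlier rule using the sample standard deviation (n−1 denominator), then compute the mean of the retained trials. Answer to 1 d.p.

n = 15, ΣRT = 18545, M = 1236.333
Σ(x−M)² = 10512551.33; s = √(10512551.33/14) = 866.543
Cutoffs: 1236.333 ± 3·866.543 → [-1363.3, 3836.0]
Outside: 4261 → excluded.
Retained (n=14): Σ = 14284, mean = 14284/14 = 1020.286

1020.3 ms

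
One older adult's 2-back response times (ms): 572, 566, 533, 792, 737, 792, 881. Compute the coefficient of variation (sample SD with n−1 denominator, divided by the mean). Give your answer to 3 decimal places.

0.197

n = 7, Σ = 4873, M = 696.1429
Σ(x−M)² = 113182.857; s = √(113182.857/6) = 137.3456
CV = 137.3456 / 696.1429 = 0.19730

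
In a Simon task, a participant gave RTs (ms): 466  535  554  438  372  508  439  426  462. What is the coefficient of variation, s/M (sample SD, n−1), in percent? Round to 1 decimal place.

n = 9, Σ = 4200, M = 466.6667
Σ(x−M)² = 26230.000; s = √(26230.000/8) = 57.2604
CV = 57.2604 / 466.6667 = 0.12270 = 12.270%

12.3%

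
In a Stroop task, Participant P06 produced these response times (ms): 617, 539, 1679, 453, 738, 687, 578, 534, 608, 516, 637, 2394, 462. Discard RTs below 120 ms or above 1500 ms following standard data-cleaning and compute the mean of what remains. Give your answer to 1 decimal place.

Excluded: 1679, 2394
Retained (n=11): Σ = 6369
Mean = 6369/11 = 579.0000

579.0 ms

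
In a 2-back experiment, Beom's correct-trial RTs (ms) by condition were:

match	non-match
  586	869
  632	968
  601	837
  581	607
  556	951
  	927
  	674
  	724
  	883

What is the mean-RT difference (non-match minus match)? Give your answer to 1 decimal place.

M(match) = 2956/5 = 591.200
M(non-match) = 7440/9 = 826.667
Difference = 826.667 − 591.200 = 235.467 ms

235.5 ms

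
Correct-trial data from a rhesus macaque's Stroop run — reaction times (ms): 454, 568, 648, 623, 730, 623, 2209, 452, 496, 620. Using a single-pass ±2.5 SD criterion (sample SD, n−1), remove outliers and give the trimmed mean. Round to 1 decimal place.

579.3 ms

n = 10, ΣRT = 7423, M = 742.300
Σ(x−M)² = 2462110.10; s = √(2462110.10/9) = 523.037
Cutoffs: 742.300 ± 2.5·523.037 → [-565.3, 2049.9]
Outside: 2209 → excluded.
Retained (n=9): Σ = 5214, mean = 5214/9 = 579.333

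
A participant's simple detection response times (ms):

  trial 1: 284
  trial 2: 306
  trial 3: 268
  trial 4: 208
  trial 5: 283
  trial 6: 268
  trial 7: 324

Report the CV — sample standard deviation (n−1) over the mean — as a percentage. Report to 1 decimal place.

n = 7, Σ = 1941, M = 277.2857
Σ(x−M)² = 8057.429; s = √(8057.429/6) = 36.6457
CV = 36.6457 / 277.2857 = 0.13216 = 13.216%

13.2%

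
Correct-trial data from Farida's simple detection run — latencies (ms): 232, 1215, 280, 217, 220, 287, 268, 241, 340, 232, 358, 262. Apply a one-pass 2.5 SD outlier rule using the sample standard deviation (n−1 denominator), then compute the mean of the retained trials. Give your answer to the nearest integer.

n = 12, ΣRT = 4152, M = 346.000
Σ(x−M)² = 845852.00; s = √(845852.00/11) = 277.301
Cutoffs: 346.000 ± 2.5·277.301 → [-347.3, 1039.3]
Outside: 1215 → excluded.
Retained (n=11): Σ = 2937, mean = 2937/11 = 267.000

267 ms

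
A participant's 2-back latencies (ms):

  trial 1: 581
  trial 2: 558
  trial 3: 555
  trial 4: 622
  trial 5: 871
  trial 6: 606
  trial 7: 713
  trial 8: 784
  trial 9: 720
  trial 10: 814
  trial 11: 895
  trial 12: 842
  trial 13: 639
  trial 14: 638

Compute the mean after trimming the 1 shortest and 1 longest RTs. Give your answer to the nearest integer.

699 ms

Sorted: 555, 558, 581, 606, 622, 638, 639, 713, 720, 784, 814, 842, 871, 895
Drop lowest 1 (555) and highest 1 (895)
Remaining (n=12): Σ = 8388, mean = 8388/12 = 699.000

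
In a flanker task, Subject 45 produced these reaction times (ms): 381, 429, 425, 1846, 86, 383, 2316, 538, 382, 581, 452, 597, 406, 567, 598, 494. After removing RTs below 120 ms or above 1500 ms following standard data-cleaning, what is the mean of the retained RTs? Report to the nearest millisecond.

479 ms

Excluded: 86, 1846, 2316
Retained (n=13): Σ = 6233
Mean = 6233/13 = 479.4615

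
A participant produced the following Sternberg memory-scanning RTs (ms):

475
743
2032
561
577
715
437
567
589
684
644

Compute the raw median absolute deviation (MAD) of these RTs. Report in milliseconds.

95 ms

Sorted: 437, 475, 561, 567, 577, 589, 644, 684, 715, 743, 2032 → median = 589
|x − 589|: 114, 154, 1443, 28, 12, 126, 152, 22, 0, 95, 55
Sorted deviations: 0, 12, 22, 28, 55, 95, 114, 126, 152, 154, 1443 → MAD = 95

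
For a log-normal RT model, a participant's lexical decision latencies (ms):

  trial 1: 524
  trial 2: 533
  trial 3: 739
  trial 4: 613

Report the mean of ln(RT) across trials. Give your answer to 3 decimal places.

ln(RT): 6.2615, 6.2785, 6.6053, 6.4184
Σ ln(RT) = 25.5637
Mean = 25.5637/4 = 6.39092

6.391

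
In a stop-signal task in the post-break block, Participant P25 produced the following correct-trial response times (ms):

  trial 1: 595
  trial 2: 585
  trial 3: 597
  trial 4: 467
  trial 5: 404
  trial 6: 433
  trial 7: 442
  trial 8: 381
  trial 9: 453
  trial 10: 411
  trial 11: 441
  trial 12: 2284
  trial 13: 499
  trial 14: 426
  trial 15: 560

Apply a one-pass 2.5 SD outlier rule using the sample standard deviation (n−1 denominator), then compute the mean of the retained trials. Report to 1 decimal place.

n = 15, ΣRT = 8978, M = 598.533
Σ(x−M)² = 3117689.73; s = √(3117689.73/14) = 471.903
Cutoffs: 598.533 ± 2.5·471.903 → [-581.2, 1778.3]
Outside: 2284 → excluded.
Retained (n=14): Σ = 6694, mean = 6694/14 = 478.143

478.1 ms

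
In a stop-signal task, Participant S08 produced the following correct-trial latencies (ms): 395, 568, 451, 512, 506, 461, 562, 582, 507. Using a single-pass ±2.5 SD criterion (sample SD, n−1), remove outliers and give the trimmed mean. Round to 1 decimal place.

n = 9, ΣRT = 4544, M = 504.889
Σ(x−M)² = 30152.89; s = √(30152.89/8) = 61.393
Cutoffs: 504.889 ± 2.5·61.393 → [351.4, 658.4]
No RTs fall outside the cutoffs; all 9 retained. Mean = 4544/9 = 504.889

504.9 ms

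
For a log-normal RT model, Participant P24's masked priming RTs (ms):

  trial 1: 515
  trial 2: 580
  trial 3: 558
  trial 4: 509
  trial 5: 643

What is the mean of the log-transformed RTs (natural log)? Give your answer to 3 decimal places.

ln(RT): 6.2442, 6.3630, 6.3244, 6.2324, 6.4661
Σ ln(RT) = 31.6301
Mean = 31.6301/5 = 6.32603

6.326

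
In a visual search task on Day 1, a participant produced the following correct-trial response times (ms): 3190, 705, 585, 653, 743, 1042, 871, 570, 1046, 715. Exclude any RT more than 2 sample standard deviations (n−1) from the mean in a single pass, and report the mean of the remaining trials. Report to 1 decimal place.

n = 10, ΣRT = 10120, M = 1012.000
Σ(x−M)² = 5527014.00; s = √(5527014.00/9) = 783.653
Cutoffs: 1012.000 ± 2·783.653 → [-555.3, 2579.3]
Outside: 3190 → excluded.
Retained (n=9): Σ = 6930, mean = 6930/9 = 770.000

770.0 ms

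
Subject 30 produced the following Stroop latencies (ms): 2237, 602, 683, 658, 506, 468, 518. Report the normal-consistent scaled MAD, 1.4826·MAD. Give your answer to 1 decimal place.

Sorted: 468, 506, 518, 602, 658, 683, 2237 → median = 602
|x − 602| sorted: 0, 56, 81, 84, 96, 134, 1635 → MAD = 84
Robust SD ≈ 1.4826 × 84 = 124.538

124.5 ms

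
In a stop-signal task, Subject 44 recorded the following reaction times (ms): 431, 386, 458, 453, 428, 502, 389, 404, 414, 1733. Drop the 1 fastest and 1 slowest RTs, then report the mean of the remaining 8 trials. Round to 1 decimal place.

Sorted: 386, 389, 404, 414, 428, 431, 453, 458, 502, 1733
Drop lowest 1 (386) and highest 1 (1733)
Remaining (n=8): Σ = 3479, mean = 3479/8 = 434.875

434.9 ms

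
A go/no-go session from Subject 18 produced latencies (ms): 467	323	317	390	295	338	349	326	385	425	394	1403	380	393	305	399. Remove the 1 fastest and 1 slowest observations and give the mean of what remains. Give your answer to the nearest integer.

371 ms

Sorted: 295, 305, 317, 323, 326, 338, 349, 380, 385, 390, 393, 394, 399, 425, 467, 1403
Drop lowest 1 (295) and highest 1 (1403)
Remaining (n=14): Σ = 5191, mean = 5191/14 = 370.786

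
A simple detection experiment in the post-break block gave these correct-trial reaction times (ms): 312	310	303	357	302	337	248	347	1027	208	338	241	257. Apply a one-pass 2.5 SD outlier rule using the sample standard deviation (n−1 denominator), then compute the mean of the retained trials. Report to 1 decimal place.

n = 13, ΣRT = 4587, M = 352.846
Σ(x−M)² = 517249.69; s = √(517249.69/12) = 207.615
Cutoffs: 352.846 ± 2.5·207.615 → [-166.2, 871.9]
Outside: 1027 → excluded.
Retained (n=12): Σ = 3560, mean = 3560/12 = 296.667

296.7 ms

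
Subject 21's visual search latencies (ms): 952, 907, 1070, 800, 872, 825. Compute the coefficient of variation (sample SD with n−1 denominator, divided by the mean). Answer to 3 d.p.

0.108

n = 6, Σ = 5426, M = 904.3333
Σ(x−M)² = 47949.333; s = √(47949.333/5) = 97.9279
CV = 97.9279 / 904.3333 = 0.10829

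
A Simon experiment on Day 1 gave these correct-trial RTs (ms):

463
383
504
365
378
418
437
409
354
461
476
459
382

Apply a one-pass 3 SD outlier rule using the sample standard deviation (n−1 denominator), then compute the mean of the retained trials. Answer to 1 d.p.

n = 13, ΣRT = 5489, M = 422.231
Σ(x−M)² = 27550.31; s = √(27550.31/12) = 47.915
Cutoffs: 422.231 ± 3·47.915 → [278.5, 566.0]
No RTs fall outside the cutoffs; all 13 retained. Mean = 5489/13 = 422.231

422.2 ms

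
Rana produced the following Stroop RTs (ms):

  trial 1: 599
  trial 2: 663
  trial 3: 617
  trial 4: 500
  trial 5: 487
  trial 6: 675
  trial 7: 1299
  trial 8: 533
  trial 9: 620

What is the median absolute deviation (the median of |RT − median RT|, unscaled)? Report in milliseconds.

Sorted: 487, 500, 533, 599, 617, 620, 663, 675, 1299 → median = 617
|x − 617|: 18, 46, 0, 117, 130, 58, 682, 84, 3
Sorted deviations: 0, 3, 18, 46, 58, 84, 117, 130, 682 → MAD = 58

58 ms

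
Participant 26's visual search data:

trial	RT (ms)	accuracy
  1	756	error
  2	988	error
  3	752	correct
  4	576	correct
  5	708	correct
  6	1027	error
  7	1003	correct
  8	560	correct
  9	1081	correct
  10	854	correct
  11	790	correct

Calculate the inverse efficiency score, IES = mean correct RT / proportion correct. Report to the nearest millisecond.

Correct trials (n=8): 752, 576, 708, 1003, 560, 1081, 854, 790
Mean correct RT = 6324/8 = 790.5000 ms
Proportion correct = 8/11
IES = 790.5000 / (8/11) = 1086.938 ms

1087 ms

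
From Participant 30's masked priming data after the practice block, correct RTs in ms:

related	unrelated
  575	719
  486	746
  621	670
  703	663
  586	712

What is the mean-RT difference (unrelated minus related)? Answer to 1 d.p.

M(related) = 2971/5 = 594.200
M(unrelated) = 3510/5 = 702.000
Difference = 702.000 − 594.200 = 107.800 ms

107.8 ms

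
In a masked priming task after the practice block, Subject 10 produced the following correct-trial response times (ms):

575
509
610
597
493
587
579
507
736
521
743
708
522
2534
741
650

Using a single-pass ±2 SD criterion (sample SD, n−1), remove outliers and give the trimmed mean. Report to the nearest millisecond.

n = 16, ΣRT = 11612, M = 725.750
Σ(x−M)² = 3602385.00; s = √(3602385.00/15) = 490.060
Cutoffs: 725.750 ± 2·490.060 → [-254.4, 1705.9]
Outside: 2534 → excluded.
Retained (n=15): Σ = 9078, mean = 9078/15 = 605.200

605 ms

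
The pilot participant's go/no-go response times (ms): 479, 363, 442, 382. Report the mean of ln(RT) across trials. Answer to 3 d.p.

ln(RT): 6.1717, 5.8944, 6.0913, 5.9454
Σ ln(RT) = 24.1028
Mean = 24.1028/4 = 6.02571

6.026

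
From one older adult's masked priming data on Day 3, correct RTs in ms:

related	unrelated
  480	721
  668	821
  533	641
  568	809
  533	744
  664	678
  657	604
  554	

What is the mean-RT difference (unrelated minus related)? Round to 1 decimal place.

M(related) = 4657/8 = 582.125
M(unrelated) = 5018/7 = 716.857
Difference = 716.857 − 582.125 = 134.732 ms

134.7 ms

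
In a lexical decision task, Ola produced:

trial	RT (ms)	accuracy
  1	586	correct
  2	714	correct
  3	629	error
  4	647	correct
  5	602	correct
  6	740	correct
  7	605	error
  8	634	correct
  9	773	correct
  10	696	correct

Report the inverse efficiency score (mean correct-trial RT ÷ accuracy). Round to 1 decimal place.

842.5 ms

Correct trials (n=8): 586, 714, 647, 602, 740, 634, 773, 696
Mean correct RT = 5392/8 = 674.0000 ms
Proportion correct = 8/10
IES = 674.0000 / (8/10) = 842.500 ms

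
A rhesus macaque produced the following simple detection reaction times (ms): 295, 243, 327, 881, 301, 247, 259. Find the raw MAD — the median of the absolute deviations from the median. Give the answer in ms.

36 ms

Sorted: 243, 247, 259, 295, 301, 327, 881 → median = 295
|x − 295|: 0, 52, 32, 586, 6, 48, 36
Sorted deviations: 0, 6, 32, 36, 48, 52, 586 → MAD = 36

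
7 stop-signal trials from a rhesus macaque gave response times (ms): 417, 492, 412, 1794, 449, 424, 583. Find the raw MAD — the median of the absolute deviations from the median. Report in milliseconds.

Sorted: 412, 417, 424, 449, 492, 583, 1794 → median = 449
|x − 449|: 32, 43, 37, 1345, 0, 25, 134
Sorted deviations: 0, 25, 32, 37, 43, 134, 1345 → MAD = 37

37 ms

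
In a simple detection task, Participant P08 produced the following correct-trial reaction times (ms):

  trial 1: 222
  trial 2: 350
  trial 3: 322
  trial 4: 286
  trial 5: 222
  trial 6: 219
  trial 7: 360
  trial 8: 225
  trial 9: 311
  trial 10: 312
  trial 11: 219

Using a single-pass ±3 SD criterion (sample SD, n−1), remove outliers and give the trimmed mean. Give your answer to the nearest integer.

n = 11, ΣRT = 3048, M = 277.091
Σ(x−M)² = 32186.91; s = √(32186.91/10) = 56.734
Cutoffs: 277.091 ± 3·56.734 → [106.9, 447.3]
No RTs fall outside the cutoffs; all 11 retained. Mean = 3048/11 = 277.091

277 ms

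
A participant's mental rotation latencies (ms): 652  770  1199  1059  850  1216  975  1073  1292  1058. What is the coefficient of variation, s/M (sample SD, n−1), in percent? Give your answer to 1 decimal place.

n = 10, Σ = 10144, M = 1014.4000
Σ(x−M)² = 378750.400; s = √(378750.400/9) = 205.1423
CV = 205.1423 / 1014.4000 = 0.20223 = 20.223%

20.2%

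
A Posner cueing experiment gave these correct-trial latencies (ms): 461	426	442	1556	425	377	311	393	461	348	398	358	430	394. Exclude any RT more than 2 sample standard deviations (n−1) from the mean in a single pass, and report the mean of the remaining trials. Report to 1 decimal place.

401.8 ms

n = 14, ΣRT = 6780, M = 484.286
Σ(x−M)² = 1261292.86; s = √(1261292.86/13) = 311.484
Cutoffs: 484.286 ± 2·311.484 → [-138.7, 1107.3]
Outside: 1556 → excluded.
Retained (n=13): Σ = 5224, mean = 5224/13 = 401.846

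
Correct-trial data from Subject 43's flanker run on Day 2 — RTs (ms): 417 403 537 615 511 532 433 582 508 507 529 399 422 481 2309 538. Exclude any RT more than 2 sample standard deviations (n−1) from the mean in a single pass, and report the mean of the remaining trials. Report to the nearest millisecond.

n = 16, ΣRT = 9723, M = 607.688
Σ(x−M)² = 3149229.44; s = √(3149229.44/15) = 458.202
Cutoffs: 607.688 ± 2·458.202 → [-308.7, 1524.1]
Outside: 2309 → excluded.
Retained (n=15): Σ = 7414, mean = 7414/15 = 494.267

494 ms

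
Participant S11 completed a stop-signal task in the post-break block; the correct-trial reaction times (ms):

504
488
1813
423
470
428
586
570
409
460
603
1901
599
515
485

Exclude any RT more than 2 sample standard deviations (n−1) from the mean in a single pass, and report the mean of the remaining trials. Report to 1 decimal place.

n = 15, ΣRT = 10254, M = 683.600
Σ(x−M)² = 3236345.60; s = √(3236345.60/14) = 480.799
Cutoffs: 683.600 ± 2·480.799 → [-278.0, 1645.2]
Outside: 1813, 1901 → excluded.
Retained (n=13): Σ = 6540, mean = 6540/13 = 503.077

503.1 ms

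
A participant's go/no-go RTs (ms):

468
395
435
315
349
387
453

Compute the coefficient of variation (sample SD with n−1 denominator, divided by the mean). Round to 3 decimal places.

n = 7, Σ = 2802, M = 400.2857
Σ(x−M)² = 18677.429; s = √(18677.429/6) = 55.7934
CV = 55.7934 / 400.2857 = 0.13938

0.139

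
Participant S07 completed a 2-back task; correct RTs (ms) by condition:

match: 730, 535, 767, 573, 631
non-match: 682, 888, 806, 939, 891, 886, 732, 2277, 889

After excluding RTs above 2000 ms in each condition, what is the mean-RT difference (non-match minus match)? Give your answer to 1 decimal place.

non-match: exclude 2277
M(match) = 3236/5 = 647.200
M(non-match) = 6713/8 = 839.125
Difference = 839.125 − 647.200 = 191.925 ms

191.9 ms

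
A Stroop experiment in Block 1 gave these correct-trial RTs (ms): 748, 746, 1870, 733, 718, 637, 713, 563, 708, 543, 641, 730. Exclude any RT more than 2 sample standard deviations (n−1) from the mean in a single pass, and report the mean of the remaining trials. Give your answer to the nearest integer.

n = 12, ΣRT = 9350, M = 779.167
Σ(x−M)² = 1351525.67; s = √(1351525.67/11) = 350.522
Cutoffs: 779.167 ± 2·350.522 → [78.1, 1480.2]
Outside: 1870 → excluded.
Retained (n=11): Σ = 7480, mean = 7480/11 = 680.000

680 ms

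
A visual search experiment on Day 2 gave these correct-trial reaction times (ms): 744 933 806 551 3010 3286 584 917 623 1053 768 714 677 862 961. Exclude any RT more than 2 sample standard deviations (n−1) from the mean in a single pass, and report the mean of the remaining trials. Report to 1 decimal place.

784.1 ms

n = 15, ΣRT = 16489, M = 1099.267
Σ(x−M)² = 10012746.93; s = √(10012746.93/14) = 845.693
Cutoffs: 1099.267 ± 2·845.693 → [-592.1, 2790.7]
Outside: 3010, 3286 → excluded.
Retained (n=13): Σ = 10193, mean = 10193/13 = 784.077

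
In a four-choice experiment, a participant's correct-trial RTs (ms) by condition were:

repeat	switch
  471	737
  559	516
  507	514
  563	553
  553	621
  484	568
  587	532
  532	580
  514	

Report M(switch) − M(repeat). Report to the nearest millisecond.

M(repeat) = 4770/9 = 530.000
M(switch) = 4621/8 = 577.625
Difference = 577.625 − 530.000 = 47.625 ms

48 ms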